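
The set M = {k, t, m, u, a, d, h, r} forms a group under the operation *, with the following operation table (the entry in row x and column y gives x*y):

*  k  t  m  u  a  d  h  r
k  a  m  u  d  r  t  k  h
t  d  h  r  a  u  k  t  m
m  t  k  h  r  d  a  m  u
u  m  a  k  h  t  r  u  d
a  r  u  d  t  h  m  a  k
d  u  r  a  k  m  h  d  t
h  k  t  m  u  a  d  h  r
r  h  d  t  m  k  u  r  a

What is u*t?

Read row u, column t: u*t = a.

a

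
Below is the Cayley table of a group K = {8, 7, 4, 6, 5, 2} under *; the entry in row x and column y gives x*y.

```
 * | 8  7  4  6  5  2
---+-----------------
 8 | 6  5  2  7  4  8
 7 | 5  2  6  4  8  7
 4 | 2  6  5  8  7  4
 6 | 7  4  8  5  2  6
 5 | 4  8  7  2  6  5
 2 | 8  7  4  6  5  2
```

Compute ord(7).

2

The identity element is 2 (its row matches the header).
7^1 = 7
7^2 = 7*7 = 2
The first power of 7 equal to the identity is 7^2, so ord(7) = 2.
(Structurally, K here is isomorphic to the cyclic group Z_6.)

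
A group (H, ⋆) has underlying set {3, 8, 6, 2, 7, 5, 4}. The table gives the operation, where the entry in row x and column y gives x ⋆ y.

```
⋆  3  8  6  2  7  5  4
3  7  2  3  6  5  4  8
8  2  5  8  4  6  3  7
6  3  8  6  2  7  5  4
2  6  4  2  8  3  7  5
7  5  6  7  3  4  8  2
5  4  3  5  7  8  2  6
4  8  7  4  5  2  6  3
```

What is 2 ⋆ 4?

5

Read row 2, column 4: 2 ⋆ 4 = 5.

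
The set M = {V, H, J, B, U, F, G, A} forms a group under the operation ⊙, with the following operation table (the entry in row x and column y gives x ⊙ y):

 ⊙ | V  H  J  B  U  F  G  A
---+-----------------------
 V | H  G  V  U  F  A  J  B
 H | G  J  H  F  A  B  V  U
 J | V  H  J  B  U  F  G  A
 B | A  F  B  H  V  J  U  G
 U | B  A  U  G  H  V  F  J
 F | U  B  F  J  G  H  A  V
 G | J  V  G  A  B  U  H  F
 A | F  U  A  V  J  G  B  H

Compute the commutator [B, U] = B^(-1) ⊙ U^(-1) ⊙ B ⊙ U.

Identity is J; from the table B^(-1) = F and U^(-1) = A.
F ⊙ A = V
V ⊙ B = U
U ⊙ U = H
(Structurally, M here is isomorphic to the quaternion group Q_8.)

H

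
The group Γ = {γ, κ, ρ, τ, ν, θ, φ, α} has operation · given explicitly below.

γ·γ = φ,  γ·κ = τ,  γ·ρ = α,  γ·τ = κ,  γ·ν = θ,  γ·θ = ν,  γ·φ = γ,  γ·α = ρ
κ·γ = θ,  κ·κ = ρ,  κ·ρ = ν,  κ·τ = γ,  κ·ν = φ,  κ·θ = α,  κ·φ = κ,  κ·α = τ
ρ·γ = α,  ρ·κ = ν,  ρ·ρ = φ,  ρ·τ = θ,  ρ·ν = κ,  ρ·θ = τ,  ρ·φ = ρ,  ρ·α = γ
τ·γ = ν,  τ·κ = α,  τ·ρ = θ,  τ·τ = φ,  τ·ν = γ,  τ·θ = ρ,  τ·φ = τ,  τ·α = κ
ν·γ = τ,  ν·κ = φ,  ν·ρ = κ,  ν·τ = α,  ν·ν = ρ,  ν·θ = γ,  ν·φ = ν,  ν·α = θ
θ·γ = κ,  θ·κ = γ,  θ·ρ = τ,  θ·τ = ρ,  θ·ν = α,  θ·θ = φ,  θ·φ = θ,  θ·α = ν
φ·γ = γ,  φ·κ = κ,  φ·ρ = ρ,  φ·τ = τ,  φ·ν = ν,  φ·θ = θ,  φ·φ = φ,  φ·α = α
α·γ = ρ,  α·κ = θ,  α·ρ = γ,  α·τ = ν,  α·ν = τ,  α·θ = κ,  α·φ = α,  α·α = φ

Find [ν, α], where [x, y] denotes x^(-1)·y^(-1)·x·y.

ρ

Identity is φ; from the table ν^(-1) = κ and α^(-1) = α.
κ·α = τ
τ·ν = γ
γ·α = ρ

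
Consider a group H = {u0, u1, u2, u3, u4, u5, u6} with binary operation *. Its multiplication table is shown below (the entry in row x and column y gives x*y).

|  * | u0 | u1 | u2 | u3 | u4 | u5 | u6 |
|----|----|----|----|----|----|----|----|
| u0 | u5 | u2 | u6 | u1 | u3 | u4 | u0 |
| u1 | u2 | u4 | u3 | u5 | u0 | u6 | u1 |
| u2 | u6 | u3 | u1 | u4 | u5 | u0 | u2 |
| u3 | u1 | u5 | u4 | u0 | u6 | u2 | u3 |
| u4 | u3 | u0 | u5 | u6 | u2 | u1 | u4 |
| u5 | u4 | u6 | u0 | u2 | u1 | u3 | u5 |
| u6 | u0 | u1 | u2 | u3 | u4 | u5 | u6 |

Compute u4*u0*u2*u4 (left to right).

u4*u0 = u3
u3*u2 = u4
u4*u4 = u2
(Structurally, H here is isomorphic to the cyclic group Z_7.)

u2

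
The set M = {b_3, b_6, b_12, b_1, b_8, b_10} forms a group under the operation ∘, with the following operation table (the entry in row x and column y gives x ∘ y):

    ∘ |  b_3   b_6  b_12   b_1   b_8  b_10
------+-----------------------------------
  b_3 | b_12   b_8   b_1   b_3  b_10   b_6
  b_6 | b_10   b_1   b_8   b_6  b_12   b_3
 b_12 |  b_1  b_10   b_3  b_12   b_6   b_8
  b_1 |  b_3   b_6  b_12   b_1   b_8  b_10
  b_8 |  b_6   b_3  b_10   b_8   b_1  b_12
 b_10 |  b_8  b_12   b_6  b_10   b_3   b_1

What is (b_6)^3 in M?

b_6

b_6^1 = b_6
b_6^2 = b_6 ∘ b_6 = b_1
b_6^3 = b_1 ∘ b_6 = b_6
(Structurally, M here is isomorphic to the symmetric group S_3.)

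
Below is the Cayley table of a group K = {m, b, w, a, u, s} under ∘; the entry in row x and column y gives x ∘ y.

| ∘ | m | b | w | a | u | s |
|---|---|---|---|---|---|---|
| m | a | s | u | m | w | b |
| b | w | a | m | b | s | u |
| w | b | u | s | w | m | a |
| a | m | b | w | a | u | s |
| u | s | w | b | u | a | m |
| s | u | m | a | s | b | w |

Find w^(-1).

s

First locate the identity: row a matches the header, so a is the identity.
Scan row w for a: w ∘ s = a. Hence w^(-1) = s.
(Structurally, K here is isomorphic to the symmetric group S_3.)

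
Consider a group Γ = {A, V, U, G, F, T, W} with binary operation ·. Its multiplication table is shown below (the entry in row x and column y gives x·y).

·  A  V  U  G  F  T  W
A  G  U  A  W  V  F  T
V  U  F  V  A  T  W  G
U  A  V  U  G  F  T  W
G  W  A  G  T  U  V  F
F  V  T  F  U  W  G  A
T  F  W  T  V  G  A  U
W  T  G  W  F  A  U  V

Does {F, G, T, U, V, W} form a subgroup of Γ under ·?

G·V = A, which is not in {F, G, T, U, V, W}.
The subset is not closed under ·, so it is not a subgroup.

No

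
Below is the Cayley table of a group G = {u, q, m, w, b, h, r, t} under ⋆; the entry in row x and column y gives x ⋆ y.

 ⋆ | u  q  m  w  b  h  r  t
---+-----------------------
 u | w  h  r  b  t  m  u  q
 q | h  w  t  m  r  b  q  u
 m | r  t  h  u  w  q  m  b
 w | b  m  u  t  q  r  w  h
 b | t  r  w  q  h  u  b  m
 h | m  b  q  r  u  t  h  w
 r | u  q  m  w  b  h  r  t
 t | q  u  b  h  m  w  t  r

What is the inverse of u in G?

First locate the identity: row r matches the header, so r is the identity.
Scan row u for r: u ⋆ m = r. Hence u^(-1) = m.

m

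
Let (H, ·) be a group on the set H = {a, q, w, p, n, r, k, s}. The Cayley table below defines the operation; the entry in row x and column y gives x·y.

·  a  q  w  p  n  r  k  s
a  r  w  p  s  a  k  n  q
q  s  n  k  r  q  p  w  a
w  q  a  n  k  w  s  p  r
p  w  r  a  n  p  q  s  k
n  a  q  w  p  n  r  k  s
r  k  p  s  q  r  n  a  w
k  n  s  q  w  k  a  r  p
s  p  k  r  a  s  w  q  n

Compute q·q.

n

Read row q, column q: q·q = n.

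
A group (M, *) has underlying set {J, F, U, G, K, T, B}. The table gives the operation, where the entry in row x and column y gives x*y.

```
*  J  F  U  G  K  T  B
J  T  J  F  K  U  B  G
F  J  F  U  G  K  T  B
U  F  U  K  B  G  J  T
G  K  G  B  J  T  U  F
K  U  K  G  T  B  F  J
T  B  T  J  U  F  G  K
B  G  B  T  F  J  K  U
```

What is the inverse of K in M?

T

First locate the identity: row F matches the header, so F is the identity.
Scan row K for F: K*T = F. Hence K^(-1) = T.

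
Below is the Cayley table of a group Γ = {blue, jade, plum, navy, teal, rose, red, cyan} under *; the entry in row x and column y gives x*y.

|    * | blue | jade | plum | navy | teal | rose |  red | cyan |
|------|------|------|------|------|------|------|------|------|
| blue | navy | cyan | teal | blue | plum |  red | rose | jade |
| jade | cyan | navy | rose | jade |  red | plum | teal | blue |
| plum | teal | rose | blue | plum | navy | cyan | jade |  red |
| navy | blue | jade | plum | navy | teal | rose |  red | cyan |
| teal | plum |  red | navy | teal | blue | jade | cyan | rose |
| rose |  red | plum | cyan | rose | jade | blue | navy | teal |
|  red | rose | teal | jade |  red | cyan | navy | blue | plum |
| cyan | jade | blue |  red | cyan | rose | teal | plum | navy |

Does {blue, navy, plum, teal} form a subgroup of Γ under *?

{blue, navy, plum, teal} contains the identity navy.
Checking products: every product of two elements of {blue, navy, plum, teal} (read from the table) lies in {blue, navy, plum, teal}, so the set is closed.
In a finite group, a nonempty closed subset is a subgroup. So {blue, navy, plum, teal} ≤ Γ.

Yes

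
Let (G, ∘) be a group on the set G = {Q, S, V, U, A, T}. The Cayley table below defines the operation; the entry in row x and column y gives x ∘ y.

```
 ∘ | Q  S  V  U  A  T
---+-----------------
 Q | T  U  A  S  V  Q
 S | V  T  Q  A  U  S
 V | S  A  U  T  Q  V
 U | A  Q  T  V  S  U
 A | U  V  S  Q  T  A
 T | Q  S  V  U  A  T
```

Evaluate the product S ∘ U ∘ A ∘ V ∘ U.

T

S ∘ U = A
A ∘ A = T
T ∘ V = V
V ∘ U = T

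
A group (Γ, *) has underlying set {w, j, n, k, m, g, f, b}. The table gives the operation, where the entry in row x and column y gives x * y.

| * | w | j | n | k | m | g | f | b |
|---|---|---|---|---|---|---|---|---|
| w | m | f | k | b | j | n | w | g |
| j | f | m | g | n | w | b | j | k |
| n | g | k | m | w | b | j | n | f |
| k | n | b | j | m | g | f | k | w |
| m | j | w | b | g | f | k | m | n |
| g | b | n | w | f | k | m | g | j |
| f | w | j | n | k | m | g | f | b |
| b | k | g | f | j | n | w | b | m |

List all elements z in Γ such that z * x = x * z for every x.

{f, m}

An element z is central iff its row equals its column in the table.
For k: k * b = w ≠ j = b * k, so k ∉ Z.
Checking each element this way leaves Z(Γ) = {f, m}.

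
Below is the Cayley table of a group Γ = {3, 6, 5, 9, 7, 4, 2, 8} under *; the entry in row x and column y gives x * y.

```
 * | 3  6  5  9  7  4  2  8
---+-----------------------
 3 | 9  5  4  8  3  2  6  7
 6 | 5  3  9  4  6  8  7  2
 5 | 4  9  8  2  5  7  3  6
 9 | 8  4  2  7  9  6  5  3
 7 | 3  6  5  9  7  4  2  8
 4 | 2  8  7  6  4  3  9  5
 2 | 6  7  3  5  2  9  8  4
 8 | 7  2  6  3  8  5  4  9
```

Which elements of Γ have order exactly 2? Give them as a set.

{9}

Identity is 7. Compute the order of each non-identity element by repeated multiplication:
  3: 3 → 9 → 8 → 7  (order 4)
  6: 6 → 3 → 5 → 9 → 4 → 8 → 2 → 7  (order 8)
  5: 5 → 8 → 6 → 9 → 2 → 3 → 4 → 7  (order 8)
  9: 9 → 7  (order 2)
  4: 4 → 3 → 2 → 9 → 6 → 8 → 5 → 7  (order 8)
  2: 2 → 8 → 4 → 9 → 5 → 3 → 6 → 7  (order 8)
  8: 8 → 9 → 3 → 7  (order 4)
Elements of order 2: {9}.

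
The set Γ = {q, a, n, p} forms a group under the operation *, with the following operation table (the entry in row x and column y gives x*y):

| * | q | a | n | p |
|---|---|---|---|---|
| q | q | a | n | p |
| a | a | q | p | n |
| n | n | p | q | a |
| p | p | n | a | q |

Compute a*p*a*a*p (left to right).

a*p = n
n*a = p
p*a = n
n*p = a

a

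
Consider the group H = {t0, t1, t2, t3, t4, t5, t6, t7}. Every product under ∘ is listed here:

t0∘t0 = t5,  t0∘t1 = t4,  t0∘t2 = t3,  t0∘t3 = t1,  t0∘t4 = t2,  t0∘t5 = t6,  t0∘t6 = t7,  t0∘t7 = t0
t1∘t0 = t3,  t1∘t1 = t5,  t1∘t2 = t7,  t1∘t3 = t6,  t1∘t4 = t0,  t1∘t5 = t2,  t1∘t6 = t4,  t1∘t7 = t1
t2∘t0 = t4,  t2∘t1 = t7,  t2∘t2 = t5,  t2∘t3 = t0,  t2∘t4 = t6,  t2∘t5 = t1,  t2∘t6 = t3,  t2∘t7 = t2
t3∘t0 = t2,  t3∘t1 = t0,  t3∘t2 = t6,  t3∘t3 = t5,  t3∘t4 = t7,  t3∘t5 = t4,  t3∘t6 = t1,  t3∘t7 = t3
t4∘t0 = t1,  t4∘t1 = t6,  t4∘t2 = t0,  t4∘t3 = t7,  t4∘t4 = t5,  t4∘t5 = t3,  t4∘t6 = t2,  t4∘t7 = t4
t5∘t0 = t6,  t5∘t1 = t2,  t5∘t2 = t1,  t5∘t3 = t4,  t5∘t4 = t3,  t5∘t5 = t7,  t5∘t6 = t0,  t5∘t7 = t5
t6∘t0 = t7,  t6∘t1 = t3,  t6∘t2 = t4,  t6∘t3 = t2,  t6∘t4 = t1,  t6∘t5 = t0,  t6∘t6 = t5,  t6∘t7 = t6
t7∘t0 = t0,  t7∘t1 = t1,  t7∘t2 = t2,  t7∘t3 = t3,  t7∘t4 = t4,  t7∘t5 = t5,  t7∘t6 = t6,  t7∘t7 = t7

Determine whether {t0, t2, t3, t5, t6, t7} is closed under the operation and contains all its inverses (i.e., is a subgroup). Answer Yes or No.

No

t5 ∘ t2 = t1, which is not in {t0, t2, t3, t5, t6, t7}.
The subset is not closed under ∘, so it is not a subgroup.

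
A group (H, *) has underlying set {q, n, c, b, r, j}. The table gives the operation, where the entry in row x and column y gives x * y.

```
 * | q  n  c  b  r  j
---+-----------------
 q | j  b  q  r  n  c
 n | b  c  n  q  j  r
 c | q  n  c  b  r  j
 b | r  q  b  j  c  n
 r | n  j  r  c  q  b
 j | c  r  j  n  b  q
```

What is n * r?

Read row n, column r: n * r = j.

j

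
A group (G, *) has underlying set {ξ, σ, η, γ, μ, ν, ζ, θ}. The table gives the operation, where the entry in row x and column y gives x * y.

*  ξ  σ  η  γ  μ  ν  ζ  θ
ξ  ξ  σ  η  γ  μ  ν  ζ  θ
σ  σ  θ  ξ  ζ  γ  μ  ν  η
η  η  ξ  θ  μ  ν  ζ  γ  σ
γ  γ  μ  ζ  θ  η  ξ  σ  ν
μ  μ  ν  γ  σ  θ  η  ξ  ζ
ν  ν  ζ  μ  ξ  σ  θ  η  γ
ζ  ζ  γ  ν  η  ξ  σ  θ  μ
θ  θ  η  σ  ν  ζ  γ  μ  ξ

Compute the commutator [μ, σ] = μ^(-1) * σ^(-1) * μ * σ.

Identity is ξ; from the table μ^(-1) = ζ and σ^(-1) = η.
ζ * η = ν
ν * μ = σ
σ * σ = θ

θ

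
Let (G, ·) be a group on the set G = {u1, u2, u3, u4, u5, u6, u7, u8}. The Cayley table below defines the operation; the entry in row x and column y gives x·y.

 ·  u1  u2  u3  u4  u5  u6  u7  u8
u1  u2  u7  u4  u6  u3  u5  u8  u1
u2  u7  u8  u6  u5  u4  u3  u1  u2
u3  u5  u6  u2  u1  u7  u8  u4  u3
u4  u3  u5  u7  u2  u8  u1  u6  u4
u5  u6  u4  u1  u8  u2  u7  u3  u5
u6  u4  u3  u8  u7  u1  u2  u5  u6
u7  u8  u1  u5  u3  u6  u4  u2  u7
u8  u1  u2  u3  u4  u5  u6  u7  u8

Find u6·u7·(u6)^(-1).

The identity is u8. In row u6, the entry u8 sits in column u3, so u6^(-1) = u3.
u6·u7 = u5
u5·u3 = u1

u1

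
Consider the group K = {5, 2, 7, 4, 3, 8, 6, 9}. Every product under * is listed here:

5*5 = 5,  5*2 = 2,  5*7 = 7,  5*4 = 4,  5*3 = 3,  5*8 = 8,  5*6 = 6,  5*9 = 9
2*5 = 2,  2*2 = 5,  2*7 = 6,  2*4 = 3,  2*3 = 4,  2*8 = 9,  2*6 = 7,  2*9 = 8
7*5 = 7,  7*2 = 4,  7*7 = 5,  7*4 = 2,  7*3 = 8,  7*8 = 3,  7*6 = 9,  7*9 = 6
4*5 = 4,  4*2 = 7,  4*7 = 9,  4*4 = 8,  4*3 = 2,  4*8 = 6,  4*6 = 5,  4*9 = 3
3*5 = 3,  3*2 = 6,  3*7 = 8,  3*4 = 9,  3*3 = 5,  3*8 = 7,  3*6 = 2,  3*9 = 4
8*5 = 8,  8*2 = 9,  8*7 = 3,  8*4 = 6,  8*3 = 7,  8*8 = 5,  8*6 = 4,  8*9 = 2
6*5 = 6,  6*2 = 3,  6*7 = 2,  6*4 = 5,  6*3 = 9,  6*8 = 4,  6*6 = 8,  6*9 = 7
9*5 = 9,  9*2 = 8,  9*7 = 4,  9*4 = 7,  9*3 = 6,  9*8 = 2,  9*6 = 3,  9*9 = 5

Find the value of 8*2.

Read row 8, column 2: 8*2 = 9.

9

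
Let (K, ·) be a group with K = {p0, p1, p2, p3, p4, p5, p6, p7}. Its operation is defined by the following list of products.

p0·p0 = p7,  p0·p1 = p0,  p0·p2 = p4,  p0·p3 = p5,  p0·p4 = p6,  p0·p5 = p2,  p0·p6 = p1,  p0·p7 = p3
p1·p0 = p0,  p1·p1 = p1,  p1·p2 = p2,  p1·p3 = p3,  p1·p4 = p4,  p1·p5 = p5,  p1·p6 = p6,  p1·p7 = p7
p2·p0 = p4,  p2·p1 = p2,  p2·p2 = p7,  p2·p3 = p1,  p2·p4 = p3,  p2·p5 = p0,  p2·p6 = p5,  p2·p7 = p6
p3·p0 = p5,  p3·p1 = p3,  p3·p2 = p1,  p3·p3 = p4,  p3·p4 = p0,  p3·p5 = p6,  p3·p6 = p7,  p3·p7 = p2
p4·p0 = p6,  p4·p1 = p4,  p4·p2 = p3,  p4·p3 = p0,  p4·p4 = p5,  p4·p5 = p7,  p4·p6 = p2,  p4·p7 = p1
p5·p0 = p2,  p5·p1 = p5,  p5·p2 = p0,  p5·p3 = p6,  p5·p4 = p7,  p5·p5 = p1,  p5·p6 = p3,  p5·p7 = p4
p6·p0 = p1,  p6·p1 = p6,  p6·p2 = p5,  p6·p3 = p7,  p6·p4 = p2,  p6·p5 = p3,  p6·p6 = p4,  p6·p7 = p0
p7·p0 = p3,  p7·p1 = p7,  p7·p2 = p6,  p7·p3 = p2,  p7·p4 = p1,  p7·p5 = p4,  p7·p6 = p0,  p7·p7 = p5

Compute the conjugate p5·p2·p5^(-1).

p2

The identity is p1. In row p5, the entry p1 sits in column p5, so p5^(-1) = p5.
p5·p2 = p0
p0·p5 = p2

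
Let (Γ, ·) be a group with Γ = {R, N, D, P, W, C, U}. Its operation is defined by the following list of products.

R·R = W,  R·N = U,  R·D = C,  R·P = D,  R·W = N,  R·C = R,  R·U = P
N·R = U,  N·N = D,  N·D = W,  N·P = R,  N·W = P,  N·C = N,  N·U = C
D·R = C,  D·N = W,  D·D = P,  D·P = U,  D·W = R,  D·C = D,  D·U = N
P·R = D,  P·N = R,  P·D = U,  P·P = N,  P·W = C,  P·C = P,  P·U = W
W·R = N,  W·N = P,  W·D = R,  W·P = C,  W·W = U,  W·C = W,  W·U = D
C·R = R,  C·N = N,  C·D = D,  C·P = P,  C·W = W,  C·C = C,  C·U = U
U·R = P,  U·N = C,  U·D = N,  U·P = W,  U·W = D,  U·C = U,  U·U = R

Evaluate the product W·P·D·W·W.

W·P = C
C·D = D
D·W = R
R·W = N

N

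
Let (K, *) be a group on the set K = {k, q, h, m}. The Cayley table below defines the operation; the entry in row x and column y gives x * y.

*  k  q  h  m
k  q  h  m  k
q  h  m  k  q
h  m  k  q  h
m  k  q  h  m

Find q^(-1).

q

First locate the identity: row m matches the header, so m is the identity.
Scan row q for m: q * q = m. Hence q^(-1) = q.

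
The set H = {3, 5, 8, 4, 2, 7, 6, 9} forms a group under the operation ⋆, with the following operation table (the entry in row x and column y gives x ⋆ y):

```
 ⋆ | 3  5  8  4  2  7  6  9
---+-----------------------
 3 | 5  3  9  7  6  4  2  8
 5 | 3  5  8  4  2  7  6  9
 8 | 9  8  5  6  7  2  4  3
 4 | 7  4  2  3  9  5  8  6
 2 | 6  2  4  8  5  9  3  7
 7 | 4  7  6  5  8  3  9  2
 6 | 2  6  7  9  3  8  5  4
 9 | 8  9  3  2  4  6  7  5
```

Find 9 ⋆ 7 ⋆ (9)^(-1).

4

The identity is 5. In row 9, the entry 5 sits in column 9, so 9^(-1) = 9.
9 ⋆ 7 = 6
6 ⋆ 9 = 4
(Structurally, H here is isomorphic to the dihedral group D_4.)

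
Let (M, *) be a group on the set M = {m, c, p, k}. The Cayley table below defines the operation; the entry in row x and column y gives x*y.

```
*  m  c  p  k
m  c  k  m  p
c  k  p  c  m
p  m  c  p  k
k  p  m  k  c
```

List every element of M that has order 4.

Identity is p. Compute the order of each non-identity element by repeated multiplication:
  m: m → c → k → p  (order 4)
  c: c → p  (order 2)
  k: k → c → m → p  (order 4)
Elements of order 4: {k, m}.

{k, m}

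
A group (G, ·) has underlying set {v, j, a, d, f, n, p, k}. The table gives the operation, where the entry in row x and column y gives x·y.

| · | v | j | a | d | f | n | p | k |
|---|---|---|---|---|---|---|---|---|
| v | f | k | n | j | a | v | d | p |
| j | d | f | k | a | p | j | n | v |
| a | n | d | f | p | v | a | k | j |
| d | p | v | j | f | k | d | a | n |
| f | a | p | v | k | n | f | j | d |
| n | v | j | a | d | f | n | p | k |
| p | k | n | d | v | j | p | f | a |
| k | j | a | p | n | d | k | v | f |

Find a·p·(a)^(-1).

j

The identity is n. In row a, the entry n sits in column v, so a^(-1) = v.
a·p = k
k·v = j
(Structurally, G here is isomorphic to the quaternion group Q_8.)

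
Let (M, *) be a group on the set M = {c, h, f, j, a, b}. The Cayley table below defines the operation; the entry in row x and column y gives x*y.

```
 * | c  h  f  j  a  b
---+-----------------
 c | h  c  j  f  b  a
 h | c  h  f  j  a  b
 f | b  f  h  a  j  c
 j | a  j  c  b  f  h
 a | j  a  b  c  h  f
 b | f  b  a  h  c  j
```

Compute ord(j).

3

The identity element is h (its row matches the header).
j^1 = j
j^2 = j*j = b
j^3 = b*j = h
The first power of j equal to the identity is j^3, so ord(j) = 3.
(Structurally, M here is isomorphic to the symmetric group S_3.)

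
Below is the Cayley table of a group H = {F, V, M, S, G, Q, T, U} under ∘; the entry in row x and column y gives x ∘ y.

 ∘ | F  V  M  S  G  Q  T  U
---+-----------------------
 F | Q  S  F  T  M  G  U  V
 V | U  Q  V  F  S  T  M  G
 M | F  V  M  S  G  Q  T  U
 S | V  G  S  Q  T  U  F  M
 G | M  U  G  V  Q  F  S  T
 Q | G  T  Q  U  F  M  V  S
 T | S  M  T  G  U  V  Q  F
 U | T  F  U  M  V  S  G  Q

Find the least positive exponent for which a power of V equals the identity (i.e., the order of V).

The identity element is M (its row matches the header).
V^1 = V
V^2 = V ∘ V = Q
V^3 = Q ∘ V = T
V^4 = T ∘ V = M
The first power of V equal to the identity is V^4, so ord(V) = 4.

4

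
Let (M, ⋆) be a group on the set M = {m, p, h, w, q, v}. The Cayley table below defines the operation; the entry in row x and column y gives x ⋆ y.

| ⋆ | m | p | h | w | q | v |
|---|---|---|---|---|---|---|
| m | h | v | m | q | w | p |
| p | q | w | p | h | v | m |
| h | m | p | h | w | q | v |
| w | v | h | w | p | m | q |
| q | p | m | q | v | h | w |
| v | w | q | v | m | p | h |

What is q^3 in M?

q^1 = q
q^2 = q ⋆ q = h
q^3 = h ⋆ q = q

q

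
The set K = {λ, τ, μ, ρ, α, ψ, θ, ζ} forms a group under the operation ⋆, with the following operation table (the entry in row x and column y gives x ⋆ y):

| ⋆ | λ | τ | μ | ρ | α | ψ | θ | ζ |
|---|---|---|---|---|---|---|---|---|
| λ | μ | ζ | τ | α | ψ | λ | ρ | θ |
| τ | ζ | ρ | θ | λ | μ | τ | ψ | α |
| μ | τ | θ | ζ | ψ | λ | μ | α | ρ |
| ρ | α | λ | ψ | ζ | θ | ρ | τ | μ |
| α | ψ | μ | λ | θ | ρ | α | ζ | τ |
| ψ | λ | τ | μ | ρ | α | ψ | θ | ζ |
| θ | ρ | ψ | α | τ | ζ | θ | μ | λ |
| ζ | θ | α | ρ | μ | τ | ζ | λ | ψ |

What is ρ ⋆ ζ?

μ

Read row ρ, column ζ: ρ ⋆ ζ = μ.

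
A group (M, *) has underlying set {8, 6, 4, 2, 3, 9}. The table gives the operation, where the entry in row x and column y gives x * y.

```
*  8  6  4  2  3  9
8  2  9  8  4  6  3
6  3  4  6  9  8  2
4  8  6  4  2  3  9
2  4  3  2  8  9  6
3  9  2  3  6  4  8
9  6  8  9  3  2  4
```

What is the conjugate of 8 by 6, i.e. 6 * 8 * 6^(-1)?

2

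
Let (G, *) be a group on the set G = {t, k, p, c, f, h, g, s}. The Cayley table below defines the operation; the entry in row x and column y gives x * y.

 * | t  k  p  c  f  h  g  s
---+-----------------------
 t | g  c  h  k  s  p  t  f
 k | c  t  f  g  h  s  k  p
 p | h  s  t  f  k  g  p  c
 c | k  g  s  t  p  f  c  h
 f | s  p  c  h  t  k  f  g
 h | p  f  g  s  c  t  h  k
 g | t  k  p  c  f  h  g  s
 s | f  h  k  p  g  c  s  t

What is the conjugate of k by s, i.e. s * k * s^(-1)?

The identity is g. In row s, the entry g sits in column f, so s^(-1) = f.
s * k = h
h * f = c

c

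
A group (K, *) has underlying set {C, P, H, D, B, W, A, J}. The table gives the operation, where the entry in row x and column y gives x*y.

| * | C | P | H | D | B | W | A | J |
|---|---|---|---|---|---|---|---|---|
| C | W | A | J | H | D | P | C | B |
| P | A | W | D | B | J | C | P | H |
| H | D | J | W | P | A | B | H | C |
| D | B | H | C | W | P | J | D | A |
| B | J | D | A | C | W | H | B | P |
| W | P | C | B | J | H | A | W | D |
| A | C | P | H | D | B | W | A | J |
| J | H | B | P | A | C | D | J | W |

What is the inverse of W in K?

First locate the identity: row A matches the header, so A is the identity.
Scan row W for A: W*W = A. Hence W^(-1) = W.

W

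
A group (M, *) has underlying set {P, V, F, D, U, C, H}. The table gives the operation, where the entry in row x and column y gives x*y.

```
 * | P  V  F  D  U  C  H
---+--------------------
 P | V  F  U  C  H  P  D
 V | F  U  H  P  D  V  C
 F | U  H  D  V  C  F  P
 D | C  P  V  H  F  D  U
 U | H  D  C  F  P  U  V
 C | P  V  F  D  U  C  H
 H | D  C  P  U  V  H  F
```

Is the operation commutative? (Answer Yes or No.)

Check whether the table is symmetric across its main diagonal.
Every entry (row x, col y) equals the entry (row y, col x), so M is abelian.

Yes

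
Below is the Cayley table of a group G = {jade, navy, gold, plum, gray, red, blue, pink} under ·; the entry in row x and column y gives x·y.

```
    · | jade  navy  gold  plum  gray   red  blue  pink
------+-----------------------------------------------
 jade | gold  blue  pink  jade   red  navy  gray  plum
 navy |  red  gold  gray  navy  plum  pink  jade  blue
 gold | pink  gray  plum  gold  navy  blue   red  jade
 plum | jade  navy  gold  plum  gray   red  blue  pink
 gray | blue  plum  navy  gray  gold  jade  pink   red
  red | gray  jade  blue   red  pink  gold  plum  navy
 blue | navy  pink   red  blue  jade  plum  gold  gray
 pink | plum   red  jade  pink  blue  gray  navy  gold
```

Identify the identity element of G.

The identity e satisfies e·x = x for all x, so its row in the table reproduces the column headers.
Row plum reads: jade, navy, gold, plum, gray, red, blue, pink — exactly the header order. So plum is the identity.

plum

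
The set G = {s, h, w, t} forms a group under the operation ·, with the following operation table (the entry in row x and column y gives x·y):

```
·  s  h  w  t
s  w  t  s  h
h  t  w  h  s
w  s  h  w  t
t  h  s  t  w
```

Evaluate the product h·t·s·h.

h

h·t = s
s·s = w
w·h = h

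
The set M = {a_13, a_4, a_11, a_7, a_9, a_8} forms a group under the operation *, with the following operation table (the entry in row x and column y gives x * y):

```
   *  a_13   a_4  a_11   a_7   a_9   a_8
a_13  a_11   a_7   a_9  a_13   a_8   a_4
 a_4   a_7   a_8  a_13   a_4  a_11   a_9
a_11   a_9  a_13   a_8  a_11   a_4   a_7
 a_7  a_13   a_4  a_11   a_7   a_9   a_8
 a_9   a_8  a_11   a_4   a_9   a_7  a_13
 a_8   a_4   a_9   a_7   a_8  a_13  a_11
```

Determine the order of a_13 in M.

6

The identity element is a_7 (its row matches the header).
a_13^1 = a_13
a_13^2 = a_13 * a_13 = a_11
a_13^3 = a_11 * a_13 = a_9
a_13^4 = a_9 * a_13 = a_8
a_13^5 = a_8 * a_13 = a_4
a_13^6 = a_4 * a_13 = a_7
The first power of a_13 equal to the identity is a_13^6, so ord(a_13) = 6.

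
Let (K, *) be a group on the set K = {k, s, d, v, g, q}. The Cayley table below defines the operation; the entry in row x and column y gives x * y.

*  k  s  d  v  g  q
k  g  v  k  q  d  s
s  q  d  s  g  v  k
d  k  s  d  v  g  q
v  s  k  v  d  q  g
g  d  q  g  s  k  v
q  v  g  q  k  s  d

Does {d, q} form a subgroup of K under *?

Yes

{d, q} contains the identity d.
Checking products: every product of two elements of {d, q} (read from the table) lies in {d, q}, so the set is closed.
In a finite group, a nonempty closed subset is a subgroup. So {d, q} ≤ K.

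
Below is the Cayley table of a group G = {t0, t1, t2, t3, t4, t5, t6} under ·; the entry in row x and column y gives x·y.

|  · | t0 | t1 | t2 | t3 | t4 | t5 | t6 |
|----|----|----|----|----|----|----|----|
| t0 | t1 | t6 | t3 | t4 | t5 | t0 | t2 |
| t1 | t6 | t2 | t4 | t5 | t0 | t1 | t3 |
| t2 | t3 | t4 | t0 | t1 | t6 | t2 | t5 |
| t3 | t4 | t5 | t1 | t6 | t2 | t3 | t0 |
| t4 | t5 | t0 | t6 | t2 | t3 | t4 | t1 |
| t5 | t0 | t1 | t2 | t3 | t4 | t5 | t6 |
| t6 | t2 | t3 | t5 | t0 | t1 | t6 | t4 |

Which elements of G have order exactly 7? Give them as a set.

{t0, t1, t2, t3, t4, t6}

Identity is t5. Compute the order of each non-identity element by repeated multiplication:
  t0: t0 → t1 → t6 → t2 → t3 → t4 → t5  (order 7)
  t1: t1 → t2 → t4 → t0 → t6 → t3 → t5  (order 7)
  t2: t2 → t0 → t3 → t1 → t4 → t6 → t5  (order 7)
  t3: t3 → t6 → t0 → t4 → t2 → t1 → t5  (order 7)
  t4: t4 → t3 → t2 → t6 → t1 → t0 → t5  (order 7)
  t6: t6 → t4 → t1 → t3 → t0 → t2 → t5  (order 7)
Elements of order 7: {t0, t1, t2, t3, t4, t6}.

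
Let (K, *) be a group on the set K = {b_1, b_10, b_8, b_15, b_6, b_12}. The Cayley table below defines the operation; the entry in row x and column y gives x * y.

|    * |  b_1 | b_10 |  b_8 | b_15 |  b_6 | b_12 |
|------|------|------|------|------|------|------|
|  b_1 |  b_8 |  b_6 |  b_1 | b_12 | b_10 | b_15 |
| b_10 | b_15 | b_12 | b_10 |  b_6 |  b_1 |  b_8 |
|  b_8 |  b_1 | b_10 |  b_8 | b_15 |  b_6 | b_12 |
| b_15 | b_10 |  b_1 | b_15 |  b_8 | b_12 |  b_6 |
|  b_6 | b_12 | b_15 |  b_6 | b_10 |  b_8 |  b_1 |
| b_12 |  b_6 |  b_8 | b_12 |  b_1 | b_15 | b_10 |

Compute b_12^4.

b_12

b_12^1 = b_12
b_12^2 = b_12 * b_12 = b_10
b_12^3 = b_10 * b_12 = b_8
b_12^4 = b_8 * b_12 = b_12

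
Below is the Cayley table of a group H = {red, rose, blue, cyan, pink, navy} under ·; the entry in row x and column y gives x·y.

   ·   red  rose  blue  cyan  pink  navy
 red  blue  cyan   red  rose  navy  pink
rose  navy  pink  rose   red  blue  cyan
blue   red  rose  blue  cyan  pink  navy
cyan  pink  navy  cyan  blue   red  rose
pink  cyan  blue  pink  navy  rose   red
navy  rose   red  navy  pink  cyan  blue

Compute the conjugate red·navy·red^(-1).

The identity is blue. In row red, the entry blue sits in column red, so red^(-1) = red.
red·navy = pink
pink·red = cyan

cyan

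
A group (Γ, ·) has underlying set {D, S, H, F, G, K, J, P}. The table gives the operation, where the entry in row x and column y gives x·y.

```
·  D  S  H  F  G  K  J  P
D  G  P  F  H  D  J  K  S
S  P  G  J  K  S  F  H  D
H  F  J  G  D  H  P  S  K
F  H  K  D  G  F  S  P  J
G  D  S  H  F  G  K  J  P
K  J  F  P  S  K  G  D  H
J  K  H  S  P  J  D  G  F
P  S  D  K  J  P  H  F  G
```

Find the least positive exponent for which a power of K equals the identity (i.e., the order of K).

2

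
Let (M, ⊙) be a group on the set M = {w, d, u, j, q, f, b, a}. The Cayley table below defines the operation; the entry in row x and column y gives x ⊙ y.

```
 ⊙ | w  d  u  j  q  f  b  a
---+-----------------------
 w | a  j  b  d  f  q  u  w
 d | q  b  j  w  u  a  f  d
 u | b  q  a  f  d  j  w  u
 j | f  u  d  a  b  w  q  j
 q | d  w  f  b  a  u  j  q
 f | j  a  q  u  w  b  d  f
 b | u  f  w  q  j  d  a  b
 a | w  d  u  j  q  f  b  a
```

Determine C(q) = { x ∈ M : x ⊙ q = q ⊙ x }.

{a, b, j, q}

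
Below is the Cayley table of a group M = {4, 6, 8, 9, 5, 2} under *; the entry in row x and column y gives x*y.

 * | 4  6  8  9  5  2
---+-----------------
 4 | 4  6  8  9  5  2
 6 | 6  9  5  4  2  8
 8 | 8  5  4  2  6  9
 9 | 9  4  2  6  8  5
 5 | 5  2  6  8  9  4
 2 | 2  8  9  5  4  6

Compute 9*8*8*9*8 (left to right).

9*8 = 2
2*8 = 9
9*9 = 6
6*8 = 5
(Structurally, M here is isomorphic to the cyclic group Z_6.)

5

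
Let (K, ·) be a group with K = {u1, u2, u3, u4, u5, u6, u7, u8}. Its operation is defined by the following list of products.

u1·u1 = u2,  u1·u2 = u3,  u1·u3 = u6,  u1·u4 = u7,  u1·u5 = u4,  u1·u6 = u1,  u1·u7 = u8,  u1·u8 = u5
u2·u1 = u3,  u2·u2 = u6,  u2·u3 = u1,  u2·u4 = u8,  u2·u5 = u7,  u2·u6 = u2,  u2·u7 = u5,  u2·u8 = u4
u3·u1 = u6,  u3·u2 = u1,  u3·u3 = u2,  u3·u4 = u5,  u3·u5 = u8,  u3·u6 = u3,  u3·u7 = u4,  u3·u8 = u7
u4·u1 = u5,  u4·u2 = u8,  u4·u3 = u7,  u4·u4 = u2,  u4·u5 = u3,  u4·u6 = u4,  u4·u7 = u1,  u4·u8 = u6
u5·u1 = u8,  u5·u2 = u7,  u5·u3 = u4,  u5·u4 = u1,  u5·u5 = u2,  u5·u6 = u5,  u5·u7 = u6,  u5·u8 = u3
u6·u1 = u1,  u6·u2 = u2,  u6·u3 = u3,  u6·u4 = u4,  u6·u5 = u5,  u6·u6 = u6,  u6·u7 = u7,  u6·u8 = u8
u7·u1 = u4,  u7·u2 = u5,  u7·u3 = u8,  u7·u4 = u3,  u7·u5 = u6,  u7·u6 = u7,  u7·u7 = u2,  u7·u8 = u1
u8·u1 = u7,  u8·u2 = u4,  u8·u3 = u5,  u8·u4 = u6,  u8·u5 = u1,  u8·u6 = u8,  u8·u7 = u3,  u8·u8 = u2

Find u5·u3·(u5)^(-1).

u1

The identity is u6. In row u5, the entry u6 sits in column u7, so u5^(-1) = u7.
u5·u3 = u4
u4·u7 = u1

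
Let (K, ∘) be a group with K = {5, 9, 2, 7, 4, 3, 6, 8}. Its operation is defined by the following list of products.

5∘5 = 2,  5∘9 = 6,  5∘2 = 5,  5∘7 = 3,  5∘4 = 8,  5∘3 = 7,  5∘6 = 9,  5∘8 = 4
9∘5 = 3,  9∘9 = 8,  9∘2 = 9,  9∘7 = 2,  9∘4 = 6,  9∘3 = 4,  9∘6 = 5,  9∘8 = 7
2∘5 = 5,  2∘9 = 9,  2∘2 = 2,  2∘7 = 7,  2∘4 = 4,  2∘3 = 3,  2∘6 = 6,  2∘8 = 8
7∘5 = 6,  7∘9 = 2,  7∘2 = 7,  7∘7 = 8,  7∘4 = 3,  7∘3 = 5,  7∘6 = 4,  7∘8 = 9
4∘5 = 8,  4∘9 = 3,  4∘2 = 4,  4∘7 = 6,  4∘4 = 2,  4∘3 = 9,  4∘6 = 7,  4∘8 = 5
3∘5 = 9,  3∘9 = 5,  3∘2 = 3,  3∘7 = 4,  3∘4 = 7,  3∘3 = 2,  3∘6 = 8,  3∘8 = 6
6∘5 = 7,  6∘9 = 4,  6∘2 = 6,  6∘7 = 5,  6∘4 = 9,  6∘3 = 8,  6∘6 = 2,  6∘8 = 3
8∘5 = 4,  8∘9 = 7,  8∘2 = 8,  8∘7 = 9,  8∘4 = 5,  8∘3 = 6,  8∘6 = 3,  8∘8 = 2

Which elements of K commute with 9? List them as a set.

Compare row 9 with column 9 entry by entry.
8 ∘ 9 = 7 = 9 ∘ 8, so 8 commutes with 9.
3 ∘ 9 = 5 but 9 ∘ 3 = 4, so 3 does not.
Collecting the elements that commute with 9: C(9) = {2, 7, 8, 9}.

{2, 7, 8, 9}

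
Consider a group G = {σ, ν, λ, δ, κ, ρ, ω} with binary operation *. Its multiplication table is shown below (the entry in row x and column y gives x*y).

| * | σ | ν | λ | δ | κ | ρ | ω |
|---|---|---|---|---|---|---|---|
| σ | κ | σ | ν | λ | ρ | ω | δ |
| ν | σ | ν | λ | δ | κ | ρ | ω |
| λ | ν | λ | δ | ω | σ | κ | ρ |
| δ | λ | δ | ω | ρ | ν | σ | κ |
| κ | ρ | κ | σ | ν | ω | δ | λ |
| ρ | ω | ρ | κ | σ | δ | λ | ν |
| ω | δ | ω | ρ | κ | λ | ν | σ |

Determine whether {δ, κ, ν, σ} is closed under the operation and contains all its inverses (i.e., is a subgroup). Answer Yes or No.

No

δ*δ = ρ, which is not in {δ, κ, ν, σ}.
The subset is not closed under *, so it is not a subgroup.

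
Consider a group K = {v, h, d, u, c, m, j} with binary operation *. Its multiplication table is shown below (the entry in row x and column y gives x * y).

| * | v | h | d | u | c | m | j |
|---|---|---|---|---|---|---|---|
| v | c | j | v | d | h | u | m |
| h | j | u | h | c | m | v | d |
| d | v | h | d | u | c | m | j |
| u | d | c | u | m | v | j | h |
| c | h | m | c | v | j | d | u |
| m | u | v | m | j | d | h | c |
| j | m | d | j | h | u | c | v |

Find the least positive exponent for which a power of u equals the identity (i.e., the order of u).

The identity element is d (its row matches the header).
u^1 = u
u^2 = u * u = m
u^3 = m * u = j
u^4 = j * u = h
u^5 = h * u = c
u^6 = c * u = v
u^7 = v * u = d
The first power of u equal to the identity is u^7, so ord(u) = 7.

7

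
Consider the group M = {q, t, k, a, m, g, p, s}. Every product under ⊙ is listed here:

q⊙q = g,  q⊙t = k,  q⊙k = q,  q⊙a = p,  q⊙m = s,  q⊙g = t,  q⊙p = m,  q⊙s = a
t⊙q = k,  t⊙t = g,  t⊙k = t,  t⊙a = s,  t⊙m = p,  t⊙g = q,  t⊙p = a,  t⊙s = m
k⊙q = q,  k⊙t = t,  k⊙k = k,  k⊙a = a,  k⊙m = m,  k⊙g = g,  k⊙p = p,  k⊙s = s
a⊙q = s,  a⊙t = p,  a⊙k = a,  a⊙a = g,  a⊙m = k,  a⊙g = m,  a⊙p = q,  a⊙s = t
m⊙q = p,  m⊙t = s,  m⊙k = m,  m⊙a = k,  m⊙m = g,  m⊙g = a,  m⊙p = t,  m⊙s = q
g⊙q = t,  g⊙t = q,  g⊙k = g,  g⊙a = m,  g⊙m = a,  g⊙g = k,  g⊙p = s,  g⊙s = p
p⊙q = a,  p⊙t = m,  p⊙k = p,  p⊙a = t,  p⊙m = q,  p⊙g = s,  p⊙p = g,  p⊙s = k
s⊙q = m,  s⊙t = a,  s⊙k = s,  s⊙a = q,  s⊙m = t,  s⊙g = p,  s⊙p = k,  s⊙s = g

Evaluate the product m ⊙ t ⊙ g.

p

m ⊙ t = s
s ⊙ g = p
(Structurally, M here is isomorphic to the quaternion group Q_8.)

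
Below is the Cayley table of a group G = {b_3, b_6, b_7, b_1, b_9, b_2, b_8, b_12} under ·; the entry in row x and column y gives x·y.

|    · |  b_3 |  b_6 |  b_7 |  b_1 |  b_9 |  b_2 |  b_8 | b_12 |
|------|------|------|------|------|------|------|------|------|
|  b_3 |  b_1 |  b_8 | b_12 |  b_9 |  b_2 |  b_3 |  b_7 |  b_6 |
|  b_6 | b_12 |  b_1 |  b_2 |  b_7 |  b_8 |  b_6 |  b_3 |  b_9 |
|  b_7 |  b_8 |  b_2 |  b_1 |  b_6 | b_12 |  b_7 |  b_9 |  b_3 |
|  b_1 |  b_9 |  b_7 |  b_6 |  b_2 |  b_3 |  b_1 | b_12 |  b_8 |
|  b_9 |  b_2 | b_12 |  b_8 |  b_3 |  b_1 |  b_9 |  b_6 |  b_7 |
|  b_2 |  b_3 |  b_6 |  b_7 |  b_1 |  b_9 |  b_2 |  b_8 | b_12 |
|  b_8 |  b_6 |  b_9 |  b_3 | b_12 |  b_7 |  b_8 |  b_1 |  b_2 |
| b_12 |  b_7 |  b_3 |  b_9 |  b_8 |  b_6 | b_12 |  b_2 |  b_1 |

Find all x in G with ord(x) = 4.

Identity is b_2. Compute the order of each non-identity element by repeated multiplication:
  b_3: b_3 → b_1 → b_9 → b_2  (order 4)
  b_6: b_6 → b_1 → b_7 → b_2  (order 4)
  b_7: b_7 → b_1 → b_6 → b_2  (order 4)
  b_1: b_1 → b_2  (order 2)
  b_9: b_9 → b_1 → b_3 → b_2  (order 4)
  b_8: b_8 → b_1 → b_12 → b_2  (order 4)
  b_12: b_12 → b_1 → b_8 → b_2  (order 4)
Elements of order 4: {b_12, b_3, b_6, b_7, b_8, b_9}.

{b_12, b_3, b_6, b_7, b_8, b_9}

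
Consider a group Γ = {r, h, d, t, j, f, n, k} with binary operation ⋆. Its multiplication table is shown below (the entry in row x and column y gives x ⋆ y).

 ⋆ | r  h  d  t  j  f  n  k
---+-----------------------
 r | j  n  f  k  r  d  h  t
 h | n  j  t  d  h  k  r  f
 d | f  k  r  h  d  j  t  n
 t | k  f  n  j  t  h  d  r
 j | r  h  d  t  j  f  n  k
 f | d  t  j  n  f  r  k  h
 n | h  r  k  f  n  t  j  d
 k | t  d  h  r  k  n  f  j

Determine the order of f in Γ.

4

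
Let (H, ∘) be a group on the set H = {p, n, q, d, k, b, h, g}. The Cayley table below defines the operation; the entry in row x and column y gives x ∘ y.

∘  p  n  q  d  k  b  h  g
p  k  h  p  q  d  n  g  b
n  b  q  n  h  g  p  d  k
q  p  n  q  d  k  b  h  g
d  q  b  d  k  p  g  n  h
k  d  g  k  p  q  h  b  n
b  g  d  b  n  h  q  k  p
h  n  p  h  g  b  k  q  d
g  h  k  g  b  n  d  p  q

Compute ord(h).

The identity element is q (its row matches the header).
h^1 = h
h^2 = h ∘ h = q
The first power of h equal to the identity is h^2, so ord(h) = 2.

2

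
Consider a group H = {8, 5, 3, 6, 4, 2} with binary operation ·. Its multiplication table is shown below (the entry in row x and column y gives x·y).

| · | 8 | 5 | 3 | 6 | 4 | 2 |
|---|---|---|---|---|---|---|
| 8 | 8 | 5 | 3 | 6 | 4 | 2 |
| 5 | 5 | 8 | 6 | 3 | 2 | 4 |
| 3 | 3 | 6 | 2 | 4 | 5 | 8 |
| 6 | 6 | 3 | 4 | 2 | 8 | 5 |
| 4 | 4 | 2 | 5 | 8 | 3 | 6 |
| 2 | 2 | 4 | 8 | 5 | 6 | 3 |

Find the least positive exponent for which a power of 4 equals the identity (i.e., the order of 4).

The identity element is 8 (its row matches the header).
4^1 = 4
4^2 = 4·4 = 3
4^3 = 3·4 = 5
4^4 = 5·4 = 2
4^5 = 2·4 = 6
4^6 = 6·4 = 8
The first power of 4 equal to the identity is 4^6, so ord(4) = 6.

6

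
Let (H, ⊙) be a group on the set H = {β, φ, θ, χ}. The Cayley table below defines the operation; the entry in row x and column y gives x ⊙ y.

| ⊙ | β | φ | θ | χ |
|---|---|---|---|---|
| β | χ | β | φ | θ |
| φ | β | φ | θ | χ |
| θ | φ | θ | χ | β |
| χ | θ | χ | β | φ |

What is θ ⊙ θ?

χ

Read row θ, column θ: θ ⊙ θ = χ.
(Structurally, H here is isomorphic to the cyclic group Z_4.)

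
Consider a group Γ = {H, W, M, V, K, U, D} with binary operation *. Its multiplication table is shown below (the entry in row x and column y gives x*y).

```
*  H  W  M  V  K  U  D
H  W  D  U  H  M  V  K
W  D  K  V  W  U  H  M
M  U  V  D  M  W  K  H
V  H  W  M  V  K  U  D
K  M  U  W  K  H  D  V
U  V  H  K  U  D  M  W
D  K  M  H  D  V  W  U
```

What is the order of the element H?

The identity element is V (its row matches the header).
H^1 = H
H^2 = H*H = W
H^3 = W*H = D
H^4 = D*H = K
H^5 = K*H = M
H^6 = M*H = U
H^7 = U*H = V
The first power of H equal to the identity is H^7, so ord(H) = 7.

7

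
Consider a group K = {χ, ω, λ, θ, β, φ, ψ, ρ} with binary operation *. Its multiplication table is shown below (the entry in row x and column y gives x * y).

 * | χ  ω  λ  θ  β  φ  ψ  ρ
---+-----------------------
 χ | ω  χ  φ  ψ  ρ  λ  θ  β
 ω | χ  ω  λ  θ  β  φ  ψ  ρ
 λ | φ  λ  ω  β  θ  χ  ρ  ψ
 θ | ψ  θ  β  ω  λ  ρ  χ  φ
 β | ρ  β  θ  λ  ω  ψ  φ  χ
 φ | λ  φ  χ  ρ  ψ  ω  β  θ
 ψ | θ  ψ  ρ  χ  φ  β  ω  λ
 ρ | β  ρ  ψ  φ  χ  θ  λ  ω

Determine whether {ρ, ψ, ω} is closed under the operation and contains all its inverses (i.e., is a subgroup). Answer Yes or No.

ψ * ρ = λ, which is not in {ρ, ψ, ω}.
The subset is not closed under *, so it is not a subgroup.
(Structurally, K here is isomorphic to the elementary abelian group (Z_2)^3.)

No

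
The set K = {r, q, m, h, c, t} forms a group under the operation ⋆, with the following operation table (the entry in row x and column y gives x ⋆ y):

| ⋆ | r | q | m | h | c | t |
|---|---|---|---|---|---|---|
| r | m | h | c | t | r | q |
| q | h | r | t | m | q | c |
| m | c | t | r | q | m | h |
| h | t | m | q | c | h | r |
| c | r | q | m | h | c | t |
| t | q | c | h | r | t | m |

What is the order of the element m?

The identity element is c (its row matches the header).
m^1 = m
m^2 = m ⋆ m = r
m^3 = r ⋆ m = c
The first power of m equal to the identity is m^3, so ord(m) = 3.

3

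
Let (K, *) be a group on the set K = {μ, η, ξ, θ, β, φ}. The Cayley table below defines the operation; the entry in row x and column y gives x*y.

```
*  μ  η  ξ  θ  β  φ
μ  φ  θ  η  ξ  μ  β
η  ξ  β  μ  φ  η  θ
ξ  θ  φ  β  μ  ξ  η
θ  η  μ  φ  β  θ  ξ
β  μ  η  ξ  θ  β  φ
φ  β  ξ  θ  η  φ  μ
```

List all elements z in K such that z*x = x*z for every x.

An element z is central iff its row equals its column in the table.
For φ: φ*θ = η ≠ ξ = θ*φ, so φ ∉ Z.
Checking each element this way leaves Z(K) = {β}.
(Structurally, K here is isomorphic to the symmetric group S_3.)

{β}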